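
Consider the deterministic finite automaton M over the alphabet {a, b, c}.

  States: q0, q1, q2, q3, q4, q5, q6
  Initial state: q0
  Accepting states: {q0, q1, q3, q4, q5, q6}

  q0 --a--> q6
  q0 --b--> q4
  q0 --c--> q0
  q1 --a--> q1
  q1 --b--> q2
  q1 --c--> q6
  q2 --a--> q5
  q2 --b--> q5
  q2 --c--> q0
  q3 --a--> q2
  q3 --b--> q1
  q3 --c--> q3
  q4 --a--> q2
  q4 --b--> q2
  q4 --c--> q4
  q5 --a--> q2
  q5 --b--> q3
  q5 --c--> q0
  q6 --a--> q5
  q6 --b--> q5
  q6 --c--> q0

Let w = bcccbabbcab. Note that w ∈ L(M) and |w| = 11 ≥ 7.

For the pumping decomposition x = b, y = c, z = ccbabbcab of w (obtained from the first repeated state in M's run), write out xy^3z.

bcccccbabbcab

xy^3z = b·c·c·c·ccbabbcab = bcccccbabbcab.
Reading y = c takes M from q4 back to q4, so after x·y·y·y the machine is still in q4, and z then leads to the accepting state q3. Hence bcccccbabbcab ∈ L(M).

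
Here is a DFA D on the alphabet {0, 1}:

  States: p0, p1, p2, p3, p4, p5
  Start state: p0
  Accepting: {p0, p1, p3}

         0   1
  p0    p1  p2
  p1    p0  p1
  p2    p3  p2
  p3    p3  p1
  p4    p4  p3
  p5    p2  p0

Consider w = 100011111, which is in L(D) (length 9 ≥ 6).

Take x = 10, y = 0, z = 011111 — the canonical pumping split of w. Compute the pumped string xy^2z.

xy^2z = 10·0·0·011111 = 1000011111.
Reading y = 0 takes D from p3 back to p3, so after x·y·y the machine is still in p3, and z then leads to the accepting state p1. Hence 1000011111 ∈ L(D).

1000011111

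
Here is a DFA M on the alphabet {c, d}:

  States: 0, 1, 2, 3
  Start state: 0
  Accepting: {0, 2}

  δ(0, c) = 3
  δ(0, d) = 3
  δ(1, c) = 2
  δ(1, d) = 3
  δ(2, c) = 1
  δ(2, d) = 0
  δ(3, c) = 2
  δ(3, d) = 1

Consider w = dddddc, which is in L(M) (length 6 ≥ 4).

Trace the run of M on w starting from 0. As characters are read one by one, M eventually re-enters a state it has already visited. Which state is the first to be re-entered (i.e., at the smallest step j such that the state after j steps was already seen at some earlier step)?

State sequence: 0 -d-> 3 -d-> 1 -d-> 3 -d-> 1 -d-> 3 -c-> 2
First repeat at step 3: 3 was already visited.

The earliest repeat is at step j = 3: M is in 3, which it already visited at step i = 1.

3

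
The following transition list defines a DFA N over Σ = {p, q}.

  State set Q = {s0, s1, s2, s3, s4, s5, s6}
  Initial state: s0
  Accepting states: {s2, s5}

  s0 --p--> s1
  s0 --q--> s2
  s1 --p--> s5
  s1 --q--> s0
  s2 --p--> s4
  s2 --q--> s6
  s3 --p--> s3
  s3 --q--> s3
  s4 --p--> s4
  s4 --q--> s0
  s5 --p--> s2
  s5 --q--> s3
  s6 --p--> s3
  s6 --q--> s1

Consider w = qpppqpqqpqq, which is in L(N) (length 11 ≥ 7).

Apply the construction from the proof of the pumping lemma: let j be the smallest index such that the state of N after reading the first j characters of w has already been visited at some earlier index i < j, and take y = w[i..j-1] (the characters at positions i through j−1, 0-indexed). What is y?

p

Run of N on w = q p p p q p q q p q q:
  step 0: s0  (start)
  step 1: s2  (read q: s0→s2)
  step 2: s4  (read p: s2→s4)
  step 3: s4  (read p: s4→s4)   ← first repeat (s4 seen earlier)
  step 4: s4  (read p: s4→s4)
  step 5: s0  (read q: s4→s0)
  step 6: s1  (read p: s0→s1)
  step 7: s0  (read q: s1→s0)
  step 8: s2  (read q: s0→s2)
  step 9: s4  (read p: s2→s4)
  step 10: s0  (read q: s4→s0)
  step 11: s2  (read q: s0→s2)

So i = 2, j = 3, giving x = w[0:2] = qp, y = w[2:3] = p, z = w[3:11] = pqpqqpqq.
Check: |xy| = 3 ≤ 7 and |y| = 1 ≥ 1. Reading y takes N from s4 back to s4, so every xyⁱz is accepted.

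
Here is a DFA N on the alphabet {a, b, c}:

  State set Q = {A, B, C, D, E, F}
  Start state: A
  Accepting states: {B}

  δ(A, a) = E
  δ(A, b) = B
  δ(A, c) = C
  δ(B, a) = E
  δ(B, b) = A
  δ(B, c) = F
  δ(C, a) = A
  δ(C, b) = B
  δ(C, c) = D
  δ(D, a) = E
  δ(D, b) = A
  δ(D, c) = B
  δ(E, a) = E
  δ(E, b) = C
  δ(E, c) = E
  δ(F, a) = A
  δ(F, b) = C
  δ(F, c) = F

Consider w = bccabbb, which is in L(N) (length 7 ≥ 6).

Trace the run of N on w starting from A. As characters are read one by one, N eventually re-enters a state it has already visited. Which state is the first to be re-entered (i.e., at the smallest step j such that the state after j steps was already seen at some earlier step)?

F

State sequence: A -b-> B -c-> F -c-> F -a-> A -b-> B -b-> A -b-> B
First repeat at step 3: F was already visited.

The earliest repeat is at step j = 3: N is in F, which it already visited at step i = 2.
Pumping length from the standard proof: p = 6 (the number of states). The repeated state found above gives |xy| = j ≤ 6 and |y| = j − i ≥ 1.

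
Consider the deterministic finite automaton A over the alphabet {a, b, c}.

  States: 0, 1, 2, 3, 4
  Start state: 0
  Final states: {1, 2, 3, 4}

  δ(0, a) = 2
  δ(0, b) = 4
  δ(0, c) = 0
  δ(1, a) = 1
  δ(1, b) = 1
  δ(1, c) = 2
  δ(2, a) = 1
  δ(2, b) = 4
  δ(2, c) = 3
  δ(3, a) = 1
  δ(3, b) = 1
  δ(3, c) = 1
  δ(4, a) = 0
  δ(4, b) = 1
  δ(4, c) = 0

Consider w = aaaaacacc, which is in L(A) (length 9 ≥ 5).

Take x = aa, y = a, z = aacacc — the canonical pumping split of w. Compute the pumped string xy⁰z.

xy⁰z = xz = aa·aacacc = aaaacacc.
Reading y = a takes A from 1 back to 1, so after x the machine is still in 1, and z then leads to the accepting state 3. Hence aaaacacc ∈ L(A).

aaaacacc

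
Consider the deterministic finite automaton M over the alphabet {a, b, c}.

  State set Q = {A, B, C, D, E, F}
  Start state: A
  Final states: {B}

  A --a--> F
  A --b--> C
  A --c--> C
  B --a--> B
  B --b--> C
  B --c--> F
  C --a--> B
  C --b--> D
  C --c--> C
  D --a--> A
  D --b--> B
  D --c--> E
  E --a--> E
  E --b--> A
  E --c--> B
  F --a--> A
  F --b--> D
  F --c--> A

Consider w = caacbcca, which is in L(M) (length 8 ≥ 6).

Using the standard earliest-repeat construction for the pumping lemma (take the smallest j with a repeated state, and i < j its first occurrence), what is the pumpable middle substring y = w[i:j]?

a

State sequence: A -c-> C -a-> B -a-> B -c-> F -b-> D -c-> E -c-> B -a-> B
First repeat at step 3: B was already visited.

So i = 2, j = 3, giving x = w[0:2] = ca, y = w[2:3] = a, z = w[3:8] = cbcca.
Check: |xy| = 3 ≤ 6 and |y| = 1 ≥ 1. Reading y takes M from B back to B, so every xyⁱz is accepted.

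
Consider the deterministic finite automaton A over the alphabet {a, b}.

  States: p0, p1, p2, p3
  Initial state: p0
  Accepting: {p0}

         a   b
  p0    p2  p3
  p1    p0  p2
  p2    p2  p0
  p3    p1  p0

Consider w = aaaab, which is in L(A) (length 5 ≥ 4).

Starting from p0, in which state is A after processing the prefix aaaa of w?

State sequence: p0 -a-> p2 -a-> p2 -a-> p2 -a-> p2

After reading 4 characters, A is in state p2.
(This kind of state-tracing is the core of the pumping-lemma construction: with 4 states, pigeonhole forces a repeat within the first 4 steps.)

p2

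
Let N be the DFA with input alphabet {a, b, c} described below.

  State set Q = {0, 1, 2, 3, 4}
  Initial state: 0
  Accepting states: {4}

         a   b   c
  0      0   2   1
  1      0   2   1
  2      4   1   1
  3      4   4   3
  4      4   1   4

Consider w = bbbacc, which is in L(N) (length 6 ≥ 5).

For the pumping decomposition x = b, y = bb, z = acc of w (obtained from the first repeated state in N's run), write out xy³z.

xy^3z = b·bb·bb·bb·acc = bbbbbbbacc.
Reading y = bb takes N from 2 back to 2, so after x·y·y·y the machine is still in 2, and z then leads to the accepting state 4. Hence bbbbbbbacc ∈ L(N).

bbbbbbbacc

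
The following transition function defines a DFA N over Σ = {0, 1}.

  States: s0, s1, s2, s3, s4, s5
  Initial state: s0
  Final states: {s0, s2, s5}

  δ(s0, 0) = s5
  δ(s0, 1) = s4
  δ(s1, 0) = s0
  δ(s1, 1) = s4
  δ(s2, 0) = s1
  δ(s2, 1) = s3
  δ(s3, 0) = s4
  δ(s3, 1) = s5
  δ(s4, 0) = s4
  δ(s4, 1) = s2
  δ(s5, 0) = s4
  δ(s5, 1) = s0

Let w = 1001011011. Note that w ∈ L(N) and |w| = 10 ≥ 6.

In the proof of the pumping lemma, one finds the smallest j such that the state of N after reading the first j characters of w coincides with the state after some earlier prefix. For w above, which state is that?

s4

State sequence: s0 -1-> s4 -0-> s4 -0-> s4 -1-> s2 -0-> s1 -1-> s4 -1-> s2 -0-> s1 -1-> s4 -1-> s2
First repeat at step 2: s4 was already visited.

The earliest repeat is at step j = 2: N is in s4, which it already visited at step i = 1.
The DFA has 6 states, so the proof of the pumping lemma guarantees a repeated state among the first 6+1 visited; the segment between the two visits is the pumpable y.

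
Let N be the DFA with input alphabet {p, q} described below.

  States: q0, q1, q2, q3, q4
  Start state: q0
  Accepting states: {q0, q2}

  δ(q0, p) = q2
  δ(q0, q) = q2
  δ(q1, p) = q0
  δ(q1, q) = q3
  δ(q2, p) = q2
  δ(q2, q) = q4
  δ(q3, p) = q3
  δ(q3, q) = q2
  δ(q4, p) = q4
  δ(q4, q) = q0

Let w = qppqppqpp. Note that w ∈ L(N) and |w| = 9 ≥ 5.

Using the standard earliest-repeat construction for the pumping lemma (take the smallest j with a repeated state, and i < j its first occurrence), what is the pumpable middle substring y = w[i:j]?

State sequence: q0 -q-> q2 -p-> q2 -p-> q2 -q-> q4 -p-> q4 -p-> q4 -q-> q0 -p-> q2 -p-> q2
First repeat at step 2: q2 was already visited.

So i = 1, j = 2, giving x = w[0:1] = q, y = w[1:2] = p, z = w[2:9] = pqppqpp.
Check: |xy| = 2 ≤ 5 and |y| = 1 ≥ 1. Reading y takes N from q2 back to q2, so every xyⁱz is accepted.
The DFA has 5 states, so the proof of the pumping lemma guarantees a repeated state among the first 5+1 visited; the segment between the two visits is the pumpable y.

p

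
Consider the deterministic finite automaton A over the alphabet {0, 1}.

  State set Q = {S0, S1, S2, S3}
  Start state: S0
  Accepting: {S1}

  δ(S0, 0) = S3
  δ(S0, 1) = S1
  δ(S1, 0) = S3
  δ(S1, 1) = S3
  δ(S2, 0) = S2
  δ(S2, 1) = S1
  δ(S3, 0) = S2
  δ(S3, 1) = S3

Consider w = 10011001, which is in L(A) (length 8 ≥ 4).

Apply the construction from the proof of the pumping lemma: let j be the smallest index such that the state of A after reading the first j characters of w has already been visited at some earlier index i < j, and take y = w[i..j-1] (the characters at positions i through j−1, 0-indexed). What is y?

001

State sequence: S0 -1-> S1 -0-> S3 -0-> S2 -1-> S1 -1-> S3 -0-> S2 -0-> S2 -1-> S1
First repeat at step 4: S1 was already visited.

So i = 1, j = 4, giving x = w[0:1] = 1, y = w[1:4] = 001, z = w[4:8] = 1001.
Check: |xy| = 4 ≤ 4 and |y| = 3 ≥ 1. Reading y takes A from S1 back to S1, so every xyⁱz is accepted.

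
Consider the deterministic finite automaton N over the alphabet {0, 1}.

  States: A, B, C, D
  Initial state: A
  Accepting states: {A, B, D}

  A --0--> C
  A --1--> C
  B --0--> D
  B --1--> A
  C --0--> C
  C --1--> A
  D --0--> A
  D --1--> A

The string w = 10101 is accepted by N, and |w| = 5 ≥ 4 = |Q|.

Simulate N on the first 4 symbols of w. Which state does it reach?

C

State sequence: A -1-> C -0-> C -1-> A -0-> C

After reading 4 characters, N is in state C.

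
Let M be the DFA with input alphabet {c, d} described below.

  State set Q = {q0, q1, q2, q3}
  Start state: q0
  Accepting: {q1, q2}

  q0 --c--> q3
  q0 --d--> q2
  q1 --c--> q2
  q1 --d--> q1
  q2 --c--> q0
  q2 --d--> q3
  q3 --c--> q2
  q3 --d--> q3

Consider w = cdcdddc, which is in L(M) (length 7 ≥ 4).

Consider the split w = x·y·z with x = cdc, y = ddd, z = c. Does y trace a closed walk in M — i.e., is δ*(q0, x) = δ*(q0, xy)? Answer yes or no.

no

State sequence: q0 -c-> q3 -d-> q3 -c-> q2 -d-> q3 -d-> q3 -d-> q3

After x (step 3): q2. After xy (step 6): q3.
They differ (q2 ≠ q3), so y is not a cycle from the state after x; this split is not the one the pumping-lemma construction produces, and pumping y need not keep the string in L(M).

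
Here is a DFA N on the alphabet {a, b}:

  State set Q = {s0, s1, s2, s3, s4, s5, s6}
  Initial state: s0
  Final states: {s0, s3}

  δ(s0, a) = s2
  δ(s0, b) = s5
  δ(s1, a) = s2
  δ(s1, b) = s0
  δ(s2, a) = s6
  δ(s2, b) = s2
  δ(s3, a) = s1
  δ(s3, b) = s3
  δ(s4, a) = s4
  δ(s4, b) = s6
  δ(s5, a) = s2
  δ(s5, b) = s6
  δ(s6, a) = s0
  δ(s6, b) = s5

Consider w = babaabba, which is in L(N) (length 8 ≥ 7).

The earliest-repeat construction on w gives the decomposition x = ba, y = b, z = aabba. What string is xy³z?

babbbaabba

xy^3z = ba·b·b·b·aabba = babbbaabba.
Reading y = b takes N from s2 back to s2, so after x·y·y·y the machine is still in s2, and z then leads to the accepting state s0. Hence babbbaabba ∈ L(N).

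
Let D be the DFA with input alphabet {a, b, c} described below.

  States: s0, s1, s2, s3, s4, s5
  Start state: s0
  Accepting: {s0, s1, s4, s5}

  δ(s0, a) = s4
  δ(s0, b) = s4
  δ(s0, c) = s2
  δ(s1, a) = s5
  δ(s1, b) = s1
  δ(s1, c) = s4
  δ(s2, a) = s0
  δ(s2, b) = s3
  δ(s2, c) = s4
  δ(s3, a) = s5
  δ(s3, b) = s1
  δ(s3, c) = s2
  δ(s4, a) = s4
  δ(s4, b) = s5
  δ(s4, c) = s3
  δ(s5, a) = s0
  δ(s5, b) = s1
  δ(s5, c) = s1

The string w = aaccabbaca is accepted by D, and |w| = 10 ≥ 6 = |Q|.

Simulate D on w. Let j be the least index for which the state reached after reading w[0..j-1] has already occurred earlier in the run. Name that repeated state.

State sequence: s0 -a-> s4 -a-> s4 -c-> s3 -c-> s2 -a-> s0 -b-> s4 -b-> s5 -a-> s0 -c-> s2 -a-> s0
First repeat at step 2: s4 was already visited.

The earliest repeat is at step j = 2: D is in s4, which it already visited at step i = 1.

s4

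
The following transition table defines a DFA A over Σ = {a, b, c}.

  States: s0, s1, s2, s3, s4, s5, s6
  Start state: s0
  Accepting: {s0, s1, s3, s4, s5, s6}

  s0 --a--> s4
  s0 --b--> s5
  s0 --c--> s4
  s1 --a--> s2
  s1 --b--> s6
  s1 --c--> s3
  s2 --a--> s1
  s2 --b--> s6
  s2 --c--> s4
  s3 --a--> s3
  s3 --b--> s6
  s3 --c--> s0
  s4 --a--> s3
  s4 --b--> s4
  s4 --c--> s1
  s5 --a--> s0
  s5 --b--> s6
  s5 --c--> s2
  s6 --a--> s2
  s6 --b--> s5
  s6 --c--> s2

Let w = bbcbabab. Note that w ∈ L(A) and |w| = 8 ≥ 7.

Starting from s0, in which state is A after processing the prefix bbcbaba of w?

Run of A on the first 7 characters of w = b b c b a b a:
  step 0: s0  (start)
  step 1: s5  (read b: s0→s5)
  step 2: s6  (read b: s5→s6)
  step 3: s2  (read c: s6→s2)
  step 4: s6  (read b: s2→s6)
  step 5: s2  (read a: s6→s2)
  step 6: s6  (read b: s2→s6)
  step 7: s2  (read a: s6→s2)

After reading 7 characters, A is in state s2.
(This kind of state-tracing is the core of the pumping-lemma construction: with 7 states, pigeonhole forces a repeat within the first 7 steps.)

s2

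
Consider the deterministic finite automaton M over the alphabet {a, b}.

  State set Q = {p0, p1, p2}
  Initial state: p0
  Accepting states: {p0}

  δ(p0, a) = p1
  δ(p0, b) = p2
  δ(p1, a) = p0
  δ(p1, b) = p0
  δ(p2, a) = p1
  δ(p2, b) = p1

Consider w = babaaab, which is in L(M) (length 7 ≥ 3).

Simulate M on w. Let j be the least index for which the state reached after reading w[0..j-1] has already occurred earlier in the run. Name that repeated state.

p0

State sequence: p0 -b-> p2 -a-> p1 -b-> p0 -a-> p1 -a-> p0 -a-> p1 -b-> p0
First repeat at step 3: p0 was already visited.

The earliest repeat is at step j = 3: M is in p0, which it already visited at step i = 0.
Since M has 3 states, any run of length ≥ 3 visits 3+1 states, so by pigeonhole some state repeats within the first 3 steps — that repeat gives the pumpable loop.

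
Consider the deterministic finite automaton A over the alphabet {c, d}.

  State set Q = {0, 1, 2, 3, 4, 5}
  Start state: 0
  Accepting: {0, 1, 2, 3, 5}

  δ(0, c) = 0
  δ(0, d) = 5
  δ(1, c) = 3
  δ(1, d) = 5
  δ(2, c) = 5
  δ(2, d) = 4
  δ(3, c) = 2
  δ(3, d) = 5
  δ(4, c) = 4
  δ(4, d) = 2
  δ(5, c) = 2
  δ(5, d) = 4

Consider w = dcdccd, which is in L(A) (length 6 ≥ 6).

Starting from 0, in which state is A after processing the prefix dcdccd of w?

2

State sequence: 0 -d-> 5 -c-> 2 -d-> 4 -c-> 4 -c-> 4 -d-> 2

After reading 6 characters, A is in state 2.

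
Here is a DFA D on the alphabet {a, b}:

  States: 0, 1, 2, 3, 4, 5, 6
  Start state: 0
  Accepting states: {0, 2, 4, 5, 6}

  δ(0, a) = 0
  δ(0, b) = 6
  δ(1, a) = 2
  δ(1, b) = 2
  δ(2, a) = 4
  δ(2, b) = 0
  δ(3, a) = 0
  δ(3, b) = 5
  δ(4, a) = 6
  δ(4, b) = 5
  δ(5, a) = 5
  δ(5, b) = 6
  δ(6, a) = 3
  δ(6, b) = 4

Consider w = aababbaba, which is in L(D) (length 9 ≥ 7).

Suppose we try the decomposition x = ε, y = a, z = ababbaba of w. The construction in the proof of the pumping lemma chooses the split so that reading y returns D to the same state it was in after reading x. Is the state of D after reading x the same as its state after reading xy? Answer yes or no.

yes

Run of D on the first 1 characters of w = a:
  step 0: 0  (start)
  step 1: 0  (read a: 0→0)

After x (step 0): 0. After xy (step 1): 0.
They match, so y = a drives D around a cycle from 0 back to itself; pumping y any number of times keeps D in 0 before reading z, and xyⁱz ∈ L(D) for every i ≥ 0.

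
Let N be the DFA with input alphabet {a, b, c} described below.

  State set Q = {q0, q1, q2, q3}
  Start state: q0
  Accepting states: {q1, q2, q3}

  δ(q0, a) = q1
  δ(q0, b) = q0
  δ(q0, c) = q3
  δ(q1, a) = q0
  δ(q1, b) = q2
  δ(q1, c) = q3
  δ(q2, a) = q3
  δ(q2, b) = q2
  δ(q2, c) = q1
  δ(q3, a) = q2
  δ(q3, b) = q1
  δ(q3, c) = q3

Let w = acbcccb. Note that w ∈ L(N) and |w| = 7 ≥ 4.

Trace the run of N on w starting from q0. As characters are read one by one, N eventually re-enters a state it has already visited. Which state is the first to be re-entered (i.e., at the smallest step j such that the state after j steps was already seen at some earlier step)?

State sequence: q0 -a-> q1 -c-> q3 -b-> q1 -c-> q3 -c-> q3 -c-> q3 -b-> q1
First repeat at step 3: q1 was already visited.

The earliest repeat is at step j = 3: N is in q1, which it already visited at step i = 1.
Since N has 4 states, any run of length ≥ 4 visits 4+1 states, so by pigeonhole some state repeats within the first 4 steps — that repeat gives the pumpable loop.

q1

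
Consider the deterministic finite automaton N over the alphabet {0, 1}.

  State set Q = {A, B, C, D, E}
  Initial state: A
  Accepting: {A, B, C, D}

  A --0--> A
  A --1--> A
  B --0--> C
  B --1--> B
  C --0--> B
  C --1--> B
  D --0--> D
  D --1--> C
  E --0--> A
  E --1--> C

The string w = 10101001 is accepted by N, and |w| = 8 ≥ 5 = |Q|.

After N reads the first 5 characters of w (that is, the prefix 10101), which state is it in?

A

State sequence: A -1-> A -0-> A -1-> A -0-> A -1-> A

After reading 5 characters, N is in state A.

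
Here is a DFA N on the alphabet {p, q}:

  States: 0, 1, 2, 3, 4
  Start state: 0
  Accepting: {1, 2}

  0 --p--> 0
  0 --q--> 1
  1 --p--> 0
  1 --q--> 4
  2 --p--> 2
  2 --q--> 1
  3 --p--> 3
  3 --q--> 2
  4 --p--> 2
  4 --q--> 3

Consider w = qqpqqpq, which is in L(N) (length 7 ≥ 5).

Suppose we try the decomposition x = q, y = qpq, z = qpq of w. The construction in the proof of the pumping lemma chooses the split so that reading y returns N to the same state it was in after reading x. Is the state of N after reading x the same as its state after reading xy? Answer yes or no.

yes

Run of N on the first 4 characters of w = q q p q:
  step 0: 0  (start)
  step 1: 1  (read q: 0→1)
  step 2: 4  (read q: 1→4)
  step 3: 2  (read p: 4→2)
  step 4: 1  (read q: 2→1)

After x (step 1): 1. After xy (step 4): 1.
They match, so y = qpq drives N around a cycle from 1 back to itself; pumping y any number of times keeps N in 1 before reading z, and xyⁱz ∈ L(N) for every i ≥ 0.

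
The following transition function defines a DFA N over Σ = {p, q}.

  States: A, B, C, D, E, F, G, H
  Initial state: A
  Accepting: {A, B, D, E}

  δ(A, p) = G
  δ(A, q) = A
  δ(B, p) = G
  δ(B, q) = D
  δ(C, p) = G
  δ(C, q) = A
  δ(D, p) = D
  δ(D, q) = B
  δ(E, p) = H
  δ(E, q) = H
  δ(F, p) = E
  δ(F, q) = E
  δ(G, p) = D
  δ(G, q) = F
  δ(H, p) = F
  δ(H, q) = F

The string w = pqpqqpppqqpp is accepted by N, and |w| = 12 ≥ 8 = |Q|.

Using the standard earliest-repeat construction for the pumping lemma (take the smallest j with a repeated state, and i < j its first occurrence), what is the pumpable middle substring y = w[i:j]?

State sequence: A -p-> G -q-> F -p-> E -q-> H -q-> F -p-> E -p-> H -p-> F -q-> E -q-> H -p-> F -p-> E
First repeat at step 5: F was already visited.

So i = 2, j = 5, giving x = w[0:2] = pq, y = w[2:5] = pqq, z = w[5:12] = pppqqpp.
Check: |xy| = 5 ≤ 8 and |y| = 3 ≥ 1. Reading y takes N from F back to F, so every xyⁱz is accepted.

pqq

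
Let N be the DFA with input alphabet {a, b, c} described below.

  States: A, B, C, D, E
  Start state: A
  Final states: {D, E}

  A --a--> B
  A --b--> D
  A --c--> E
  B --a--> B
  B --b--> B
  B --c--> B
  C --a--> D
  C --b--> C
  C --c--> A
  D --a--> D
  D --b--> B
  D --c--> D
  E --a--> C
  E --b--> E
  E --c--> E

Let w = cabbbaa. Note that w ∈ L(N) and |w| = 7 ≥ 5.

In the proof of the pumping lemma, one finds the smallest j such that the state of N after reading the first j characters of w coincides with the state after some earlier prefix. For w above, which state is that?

State sequence: A -c-> E -a-> C -b-> C -b-> C -b-> C -a-> D -a-> D
First repeat at step 3: C was already visited.

The earliest repeat is at step j = 3: N is in C, which it already visited at step i = 2.

C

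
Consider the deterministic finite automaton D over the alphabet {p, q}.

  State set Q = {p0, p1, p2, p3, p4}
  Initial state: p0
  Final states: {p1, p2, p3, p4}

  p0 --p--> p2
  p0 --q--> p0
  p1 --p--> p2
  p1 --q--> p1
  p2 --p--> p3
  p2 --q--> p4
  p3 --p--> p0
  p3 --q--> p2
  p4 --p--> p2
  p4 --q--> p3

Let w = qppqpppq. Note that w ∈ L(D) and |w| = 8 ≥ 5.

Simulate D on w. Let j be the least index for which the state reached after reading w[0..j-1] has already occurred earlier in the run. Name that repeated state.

State sequence: p0 -q-> p0 -p-> p2 -p-> p3 -q-> p2 -p-> p3 -p-> p0 -p-> p2 -q-> p4
First repeat at step 1: p0 was already visited.

The earliest repeat is at step j = 1: D is in p0, which it already visited at step i = 0.

p0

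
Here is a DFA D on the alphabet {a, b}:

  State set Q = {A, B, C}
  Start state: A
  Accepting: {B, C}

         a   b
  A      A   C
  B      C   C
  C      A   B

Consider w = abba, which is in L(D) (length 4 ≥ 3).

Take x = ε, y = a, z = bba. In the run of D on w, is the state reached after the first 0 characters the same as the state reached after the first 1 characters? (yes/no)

yes

State sequence: A -a-> A

After x (step 0): A. After xy (step 1): A.
They match, so y = a drives D around a cycle from A back to itself; pumping y any number of times keeps D in A before reading z, and xyⁱz ∈ L(D) for every i ≥ 0.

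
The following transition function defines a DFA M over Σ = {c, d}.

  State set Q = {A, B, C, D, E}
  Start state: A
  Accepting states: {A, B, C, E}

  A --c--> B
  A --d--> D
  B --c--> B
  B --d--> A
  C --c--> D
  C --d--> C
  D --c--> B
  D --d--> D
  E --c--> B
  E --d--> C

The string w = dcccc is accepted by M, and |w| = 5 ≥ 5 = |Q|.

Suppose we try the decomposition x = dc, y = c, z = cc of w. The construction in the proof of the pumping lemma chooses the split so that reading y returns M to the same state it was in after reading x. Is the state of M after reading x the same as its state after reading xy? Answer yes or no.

yes

State sequence: A -d-> D -c-> B -c-> B

After x (step 2): B. After xy (step 3): B.
They match, so y = c drives M around a cycle from B back to itself; pumping y any number of times keeps M in B before reading z, and xyⁱz ∈ L(M) for every i ≥ 0.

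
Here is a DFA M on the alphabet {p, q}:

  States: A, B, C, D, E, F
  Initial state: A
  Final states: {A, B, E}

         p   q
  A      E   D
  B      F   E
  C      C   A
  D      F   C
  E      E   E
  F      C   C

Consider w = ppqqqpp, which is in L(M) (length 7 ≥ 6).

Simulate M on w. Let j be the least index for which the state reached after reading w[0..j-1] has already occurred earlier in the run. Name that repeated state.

State sequence: A -p-> E -p-> E -q-> E -q-> E -q-> E -p-> E -p-> E
First repeat at step 2: E was already visited.

The earliest repeat is at step j = 2: M is in E, which it already visited at step i = 1.
With |Q| = 6, pigeonhole forces a state repeat no later than step 6; the substring read between the first and second visits to that state can be pumped.

E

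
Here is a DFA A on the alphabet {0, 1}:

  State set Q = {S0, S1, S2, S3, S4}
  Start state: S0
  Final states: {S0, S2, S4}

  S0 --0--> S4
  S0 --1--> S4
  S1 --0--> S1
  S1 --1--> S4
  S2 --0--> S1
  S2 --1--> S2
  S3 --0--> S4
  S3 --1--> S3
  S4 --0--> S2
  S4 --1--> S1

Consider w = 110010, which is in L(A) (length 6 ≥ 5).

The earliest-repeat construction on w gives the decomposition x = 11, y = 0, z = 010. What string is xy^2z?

xy^2z = 11·0·0·010 = 1100010.
Reading y = 0 takes A from S1 back to S1, so after x·y·y the machine is still in S1, and z then leads to the accepting state S2. Hence 1100010 ∈ L(A).

1100010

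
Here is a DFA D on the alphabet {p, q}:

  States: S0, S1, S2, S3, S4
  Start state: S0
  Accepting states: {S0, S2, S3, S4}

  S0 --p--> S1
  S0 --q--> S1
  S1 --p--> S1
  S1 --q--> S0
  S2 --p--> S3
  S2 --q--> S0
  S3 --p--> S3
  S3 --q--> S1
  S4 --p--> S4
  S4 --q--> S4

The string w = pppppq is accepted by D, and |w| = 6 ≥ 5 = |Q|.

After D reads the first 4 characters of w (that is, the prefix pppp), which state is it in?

S1

Run of D on the first 4 characters of w = p p p p:
  step 0: S0  (start)
  step 1: S1  (read p: S0→S1)
  step 2: S1  (read p: S1→S1)
  step 3: S1  (read p: S1→S1)
  step 4: S1  (read p: S1→S1)

After reading 4 characters, D is in state S1.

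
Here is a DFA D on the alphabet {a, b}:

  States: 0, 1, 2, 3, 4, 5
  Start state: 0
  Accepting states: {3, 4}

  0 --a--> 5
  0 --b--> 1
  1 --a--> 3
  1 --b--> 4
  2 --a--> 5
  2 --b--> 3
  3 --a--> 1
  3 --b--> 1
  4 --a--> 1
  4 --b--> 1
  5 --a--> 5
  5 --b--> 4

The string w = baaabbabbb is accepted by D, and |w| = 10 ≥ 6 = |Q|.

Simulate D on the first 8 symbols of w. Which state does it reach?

4

Run of D on the first 8 characters of w = b a a a b b a b:
  step 0: 0  (start)
  step 1: 1  (read b: 0→1)
  step 2: 3  (read a: 1→3)
  step 3: 1  (read a: 3→1)
  step 4: 3  (read a: 1→3)
  step 5: 1  (read b: 3→1)
  step 6: 4  (read b: 1→4)
  step 7: 1  (read a: 4→1)
  step 8: 4  (read b: 1→4)

After reading 8 characters, D is in state 4.
(This kind of state-tracing is the core of the pumping-lemma construction: with 6 states, pigeonhole forces a repeat within the first 6 steps.)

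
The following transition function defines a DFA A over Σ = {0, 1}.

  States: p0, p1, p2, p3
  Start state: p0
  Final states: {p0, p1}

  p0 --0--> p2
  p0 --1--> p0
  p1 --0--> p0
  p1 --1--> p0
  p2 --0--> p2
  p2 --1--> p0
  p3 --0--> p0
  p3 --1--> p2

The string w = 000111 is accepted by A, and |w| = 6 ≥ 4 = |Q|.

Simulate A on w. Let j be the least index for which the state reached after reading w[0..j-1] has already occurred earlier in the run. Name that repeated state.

State sequence: p0 -0-> p2 -0-> p2 -0-> p2 -1-> p0 -1-> p0 -1-> p0
First repeat at step 2: p2 was already visited.

The earliest repeat is at step j = 2: A is in p2, which it already visited at step i = 1.
With |Q| = 4, pigeonhole forces a state repeat no later than step 4; the substring read between the first and second visits to that state can be pumped.

p2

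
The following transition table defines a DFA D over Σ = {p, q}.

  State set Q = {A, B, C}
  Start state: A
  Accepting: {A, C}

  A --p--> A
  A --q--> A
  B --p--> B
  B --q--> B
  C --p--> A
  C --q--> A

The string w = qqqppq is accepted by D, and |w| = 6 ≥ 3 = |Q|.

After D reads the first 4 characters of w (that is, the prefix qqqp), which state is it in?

Run of D on the first 4 characters of w = q q q p:
  step 0: A  (start)
  step 1: A  (read q: A→A)
  step 2: A  (read q: A→A)
  step 3: A  (read q: A→A)
  step 4: A  (read p: A→A)

After reading 4 characters, D is in state A.

A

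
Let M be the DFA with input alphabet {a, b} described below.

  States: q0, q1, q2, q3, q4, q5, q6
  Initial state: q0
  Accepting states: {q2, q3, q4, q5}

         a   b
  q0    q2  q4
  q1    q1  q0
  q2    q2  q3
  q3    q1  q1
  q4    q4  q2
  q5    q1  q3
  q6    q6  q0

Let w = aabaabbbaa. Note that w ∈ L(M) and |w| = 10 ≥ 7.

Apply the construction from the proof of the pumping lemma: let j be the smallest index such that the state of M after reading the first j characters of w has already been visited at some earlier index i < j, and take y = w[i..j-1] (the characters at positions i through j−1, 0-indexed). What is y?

Run of M on w = a a b a a b b b a a:
  step 0: q0  (start)
  step 1: q2  (read a: q0→q2)
  step 2: q2  (read a: q2→q2)   ← first repeat (q2 seen earlier)
  step 3: q3  (read b: q2→q3)
  step 4: q1  (read a: q3→q1)
  step 5: q1  (read a: q1→q1)
  step 6: q0  (read b: q1→q0)
  step 7: q4  (read b: q0→q4)
  step 8: q2  (read b: q4→q2)
  step 9: q2  (read a: q2→q2)
  step 10: q2  (read a: q2→q2)

So i = 1, j = 2, giving x = w[0:1] = a, y = w[1:2] = a, z = w[2:10] = baabbbaa.
Check: |xy| = 2 ≤ 7 and |y| = 1 ≥ 1. Reading y takes M from q2 back to q2, so every xyⁱz is accepted.

a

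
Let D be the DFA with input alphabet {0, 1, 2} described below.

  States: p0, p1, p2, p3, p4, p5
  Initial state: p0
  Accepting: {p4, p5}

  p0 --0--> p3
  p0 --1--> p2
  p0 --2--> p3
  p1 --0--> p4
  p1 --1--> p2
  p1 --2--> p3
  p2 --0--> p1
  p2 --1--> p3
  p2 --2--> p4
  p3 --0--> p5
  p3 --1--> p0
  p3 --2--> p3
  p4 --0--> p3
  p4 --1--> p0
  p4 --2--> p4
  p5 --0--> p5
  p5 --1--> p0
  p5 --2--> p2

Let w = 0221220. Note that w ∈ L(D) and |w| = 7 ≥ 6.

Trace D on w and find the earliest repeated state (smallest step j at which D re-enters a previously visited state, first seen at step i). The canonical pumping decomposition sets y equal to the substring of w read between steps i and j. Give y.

2

Run of D on w = 0 2 2 1 2 2 0:
  step 0: p0  (start)
  step 1: p3  (read 0: p0→p3)
  step 2: p3  (read 2: p3→p3)   ← first repeat (p3 seen earlier)
  step 3: p3  (read 2: p3→p3)
  step 4: p0  (read 1: p3→p0)
  step 5: p3  (read 2: p0→p3)
  step 6: p3  (read 2: p3→p3)
  step 7: p5  (read 0: p3→p5)

So i = 1, j = 2, giving x = w[0:1] = 0, y = w[1:2] = 2, z = w[2:7] = 21220.
Check: |xy| = 2 ≤ 6 and |y| = 1 ≥ 1. Reading y takes D from p3 back to p3, so every xyⁱz is accepted.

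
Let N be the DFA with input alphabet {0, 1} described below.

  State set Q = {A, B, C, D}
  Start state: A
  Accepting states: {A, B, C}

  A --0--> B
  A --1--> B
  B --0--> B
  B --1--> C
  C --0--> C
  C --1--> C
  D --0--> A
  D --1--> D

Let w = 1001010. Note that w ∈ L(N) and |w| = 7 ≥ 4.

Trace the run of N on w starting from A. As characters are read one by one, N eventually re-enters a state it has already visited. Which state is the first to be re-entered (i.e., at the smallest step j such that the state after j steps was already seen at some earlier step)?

Run of N on w = 1 0 0 1 0 1 0:
  step 0: A  (start)
  step 1: B  (read 1: A→B)
  step 2: B  (read 0: B→B)   ← first repeat (B seen earlier)
  step 3: B  (read 0: B→B)
  step 4: C  (read 1: B→C)
  step 5: C  (read 0: C→C)
  step 6: C  (read 1: C→C)
  step 7: C  (read 0: C→C)

The earliest repeat is at step j = 2: N is in B, which it already visited at step i = 1.
The DFA has 4 states, so the proof of the pumping lemma guarantees a repeated state among the first 4+1 visited; the segment between the two visits is the pumpable y.

B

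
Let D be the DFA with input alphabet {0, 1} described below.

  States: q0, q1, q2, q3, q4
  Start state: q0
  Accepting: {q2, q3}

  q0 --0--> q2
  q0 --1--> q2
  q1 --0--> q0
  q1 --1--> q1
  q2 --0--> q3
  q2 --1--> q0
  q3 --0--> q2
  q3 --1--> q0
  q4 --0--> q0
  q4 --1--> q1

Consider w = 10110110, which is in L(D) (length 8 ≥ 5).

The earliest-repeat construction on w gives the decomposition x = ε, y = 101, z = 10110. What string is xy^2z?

xy^2z = ε·101·101·10110 = 10110110110.
Reading y = 101 takes D from q0 back to q0, so after x·y·y the machine is still in q0, and z then leads to the accepting state q3. Hence 10110110110 ∈ L(D).

10110110110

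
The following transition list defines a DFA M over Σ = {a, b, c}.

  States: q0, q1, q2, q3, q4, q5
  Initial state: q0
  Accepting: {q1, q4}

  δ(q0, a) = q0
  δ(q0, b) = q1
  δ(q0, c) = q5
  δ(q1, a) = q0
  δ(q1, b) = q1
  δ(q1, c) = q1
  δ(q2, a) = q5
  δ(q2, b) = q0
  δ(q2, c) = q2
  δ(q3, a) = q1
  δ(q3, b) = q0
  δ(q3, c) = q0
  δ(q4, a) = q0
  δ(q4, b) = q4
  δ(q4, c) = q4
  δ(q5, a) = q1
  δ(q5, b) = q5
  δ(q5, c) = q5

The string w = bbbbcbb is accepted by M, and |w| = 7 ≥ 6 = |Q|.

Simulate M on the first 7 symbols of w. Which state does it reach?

q1

Run of M on the first 7 characters of w = b b b b c b b:
  step 0: q0  (start)
  step 1: q1  (read b: q0→q1)
  step 2: q1  (read b: q1→q1)
  step 3: q1  (read b: q1→q1)
  step 4: q1  (read b: q1→q1)
  step 5: q1  (read c: q1→q1)
  step 6: q1  (read b: q1→q1)
  step 7: q1  (read b: q1→q1)

After reading 7 characters, M is in state q1.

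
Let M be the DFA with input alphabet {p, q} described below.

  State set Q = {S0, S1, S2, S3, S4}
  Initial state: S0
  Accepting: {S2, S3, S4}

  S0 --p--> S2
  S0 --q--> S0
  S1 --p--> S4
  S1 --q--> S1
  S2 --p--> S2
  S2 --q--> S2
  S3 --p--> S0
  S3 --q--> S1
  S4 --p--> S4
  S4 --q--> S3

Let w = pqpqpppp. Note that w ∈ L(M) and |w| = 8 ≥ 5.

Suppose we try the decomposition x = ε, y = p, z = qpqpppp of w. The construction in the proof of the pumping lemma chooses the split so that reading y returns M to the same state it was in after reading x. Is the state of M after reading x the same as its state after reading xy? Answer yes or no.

Run of M on the first 1 characters of w = p:
  step 0: S0  (start)
  step 1: S2  (read p: S0→S2)

After x (step 0): S0. After xy (step 1): S2.
They differ (S0 ≠ S2), so y is not a cycle from the state after x; this split is not the one the pumping-lemma construction produces, and pumping y need not keep the string in L(M).

no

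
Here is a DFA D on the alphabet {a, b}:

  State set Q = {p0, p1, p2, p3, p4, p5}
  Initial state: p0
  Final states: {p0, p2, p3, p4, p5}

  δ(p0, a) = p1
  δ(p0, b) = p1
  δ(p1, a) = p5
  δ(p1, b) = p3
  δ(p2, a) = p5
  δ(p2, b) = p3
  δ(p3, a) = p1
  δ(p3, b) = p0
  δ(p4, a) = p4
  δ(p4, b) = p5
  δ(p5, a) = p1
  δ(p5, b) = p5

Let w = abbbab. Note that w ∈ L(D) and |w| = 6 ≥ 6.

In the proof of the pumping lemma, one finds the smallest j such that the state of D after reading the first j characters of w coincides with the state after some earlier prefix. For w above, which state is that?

p0

Run of D on w = a b b b a b:
  step 0: p0  (start)
  step 1: p1  (read a: p0→p1)
  step 2: p3  (read b: p1→p3)
  step 3: p0  (read b: p3→p0)   ← first repeat (p0 seen earlier)
  step 4: p1  (read b: p0→p1)
  step 5: p5  (read a: p1→p5)
  step 6: p5  (read b: p5→p5)

The earliest repeat is at step j = 3: D is in p0, which it already visited at step i = 0.
The DFA has 6 states, so the proof of the pumping lemma guarantees a repeated state among the first 6+1 visited; the segment between the two visits is the pumpable y.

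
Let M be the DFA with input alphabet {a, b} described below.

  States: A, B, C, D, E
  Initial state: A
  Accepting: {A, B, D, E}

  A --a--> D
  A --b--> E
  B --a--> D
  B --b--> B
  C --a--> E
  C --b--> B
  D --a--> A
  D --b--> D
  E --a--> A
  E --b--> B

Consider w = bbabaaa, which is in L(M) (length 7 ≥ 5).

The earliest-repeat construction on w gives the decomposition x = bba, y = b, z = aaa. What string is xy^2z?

xy^2z = bba·b·b·aaa = bbabbaaa.
Reading y = b takes M from D back to D, so after x·y·y the machine is still in D, and z then leads to the accepting state A. Hence bbabbaaa ∈ L(M).

bbabbaaa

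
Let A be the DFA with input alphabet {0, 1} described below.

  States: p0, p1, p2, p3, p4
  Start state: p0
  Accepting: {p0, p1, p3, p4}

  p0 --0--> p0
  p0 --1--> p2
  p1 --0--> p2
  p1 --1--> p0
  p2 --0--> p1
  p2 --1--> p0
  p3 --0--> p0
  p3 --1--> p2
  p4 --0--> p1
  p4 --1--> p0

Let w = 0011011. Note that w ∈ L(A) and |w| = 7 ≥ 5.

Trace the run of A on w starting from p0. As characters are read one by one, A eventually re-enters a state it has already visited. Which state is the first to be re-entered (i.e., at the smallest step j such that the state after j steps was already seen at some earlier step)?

State sequence: p0 -0-> p0 -0-> p0 -1-> p2 -1-> p0 -0-> p0 -1-> p2 -1-> p0
First repeat at step 1: p0 was already visited.

The earliest repeat is at step j = 1: A is in p0, which it already visited at step i = 0.

p0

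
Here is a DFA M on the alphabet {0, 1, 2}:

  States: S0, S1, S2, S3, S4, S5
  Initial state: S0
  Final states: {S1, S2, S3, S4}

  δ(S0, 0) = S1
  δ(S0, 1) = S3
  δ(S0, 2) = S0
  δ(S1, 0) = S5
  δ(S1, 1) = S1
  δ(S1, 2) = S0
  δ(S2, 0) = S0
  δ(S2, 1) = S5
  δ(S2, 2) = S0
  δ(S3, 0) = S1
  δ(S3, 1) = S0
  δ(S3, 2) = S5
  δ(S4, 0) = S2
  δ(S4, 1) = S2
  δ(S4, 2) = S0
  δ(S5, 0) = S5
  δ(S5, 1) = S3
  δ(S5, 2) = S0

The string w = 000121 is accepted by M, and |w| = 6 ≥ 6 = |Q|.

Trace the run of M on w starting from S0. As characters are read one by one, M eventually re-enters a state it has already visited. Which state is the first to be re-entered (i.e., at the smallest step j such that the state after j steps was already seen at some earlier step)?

S5

State sequence: S0 -0-> S1 -0-> S5 -0-> S5 -1-> S3 -2-> S5 -1-> S3
First repeat at step 3: S5 was already visited.

The earliest repeat is at step j = 3: M is in S5, which it already visited at step i = 2.
With |Q| = 6, pigeonhole forces a state repeat no later than step 6; the substring read between the first and second visits to that state can be pumped.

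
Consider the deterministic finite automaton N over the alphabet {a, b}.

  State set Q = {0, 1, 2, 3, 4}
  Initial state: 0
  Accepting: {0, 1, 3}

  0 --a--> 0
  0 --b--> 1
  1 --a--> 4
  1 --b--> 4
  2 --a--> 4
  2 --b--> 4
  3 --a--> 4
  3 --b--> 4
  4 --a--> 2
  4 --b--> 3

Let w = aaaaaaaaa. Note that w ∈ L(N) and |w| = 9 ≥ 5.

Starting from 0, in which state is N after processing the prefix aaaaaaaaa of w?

0

Run of N on the first 9 characters of w = a a a a a a a a a:
  step 0: 0  (start)
  step 1: 0  (read a: 0→0)
  step 2: 0  (read a: 0→0)
  step 3: 0  (read a: 0→0)
  step 4: 0  (read a: 0→0)
  step 5: 0  (read a: 0→0)
  step 6: 0  (read a: 0→0)
  step 7: 0  (read a: 0→0)
  step 8: 0  (read a: 0→0)
  step 9: 0  (read a: 0→0)

After reading 9 characters, N is in state 0.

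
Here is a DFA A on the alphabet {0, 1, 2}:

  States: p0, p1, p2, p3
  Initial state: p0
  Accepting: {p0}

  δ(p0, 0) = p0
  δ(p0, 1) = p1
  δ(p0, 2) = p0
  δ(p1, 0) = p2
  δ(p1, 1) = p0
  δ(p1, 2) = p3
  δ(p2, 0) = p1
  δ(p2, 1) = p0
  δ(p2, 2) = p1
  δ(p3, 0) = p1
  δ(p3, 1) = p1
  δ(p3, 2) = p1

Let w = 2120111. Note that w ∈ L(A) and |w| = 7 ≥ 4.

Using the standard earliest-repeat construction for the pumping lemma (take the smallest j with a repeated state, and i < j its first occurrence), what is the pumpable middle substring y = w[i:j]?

Run of A on w = 2 1 2 0 1 1 1:
  step 0: p0  (start)
  step 1: p0  (read 2: p0→p0)   ← first repeat (p0 seen earlier)
  step 2: p1  (read 1: p0→p1)
  step 3: p3  (read 2: p1→p3)
  step 4: p1  (read 0: p3→p1)
  step 5: p0  (read 1: p1→p0)
  step 6: p1  (read 1: p0→p1)
  step 7: p0  (read 1: p1→p0)

So i = 0, j = 1, giving x = w[0:0] = ε, y = w[0:1] = 2, z = w[1:7] = 120111.
Check: |xy| = 1 ≤ 4 and |y| = 1 ≥ 1. Reading y takes A from p0 back to p0, so every xyⁱz is accepted.
The DFA has 4 states, so the proof of the pumping lemma guarantees a repeated state among the first 4+1 visited; the segment between the two visits is the pumpable y.

2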